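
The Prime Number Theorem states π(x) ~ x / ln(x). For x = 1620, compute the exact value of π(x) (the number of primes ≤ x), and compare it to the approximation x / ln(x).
π(1620) = 256;  x/ln(x) ≈ 219.21;  relative error ≈ 14.37%.

Directly count primes up to 1620: π(1620) = 256. The PNT approximation gives 1620/ln(1620) ≈ 1620/7.39018 ≈ 219.21. Relative error (π(x) − x/ln(x)) / π(x) ≈ 14.37%; the approximation is known to undercount slightly (Li(x) is a better estimate).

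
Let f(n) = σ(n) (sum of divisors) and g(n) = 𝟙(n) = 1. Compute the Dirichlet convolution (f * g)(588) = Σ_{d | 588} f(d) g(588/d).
(σ * 𝟙)(588) = 3630

Divisors of 588: [1, 2, 3, 4, 6, 7, 12, 14, 21, 28, 42, 49, 84, 98, 147, 196, 294, 588]. For each d | 588:
  d = 1: σ(1) · 𝟙(588/1) = 1 · 1 = 1
  d = 2: σ(2) · 𝟙(588/2) = 3 · 1 = 3
  d = 3: σ(3) · 𝟙(588/3) = 4 · 1 = 4
  d = 4: σ(4) · 𝟙(588/4) = 7 · 1 = 7
  d = 6: σ(6) · 𝟙(588/6) = 12 · 1 = 12
  d = 7: σ(7) · 𝟙(588/7) = 8 · 1 = 8
  d = 12: σ(12) · 𝟙(588/12) = 28 · 1 = 28
  d = 14: σ(14) · 𝟙(588/14) = 24 · 1 = 24
  d = 21: σ(21) · 𝟙(588/21) = 32 · 1 = 32
  d = 28: σ(28) · 𝟙(588/28) = 56 · 1 = 56
  d = 42: σ(42) · 𝟙(588/42) = 96 · 1 = 96
  d = 49: σ(49) · 𝟙(588/49) = 57 · 1 = 57
  d = 84: σ(84) · 𝟙(588/84) = 224 · 1 = 224
  d = 98: σ(98) · 𝟙(588/98) = 171 · 1 = 171
  d = 147: σ(147) · 𝟙(588/147) = 228 · 1 = 228
  d = 196: σ(196) · 𝟙(588/196) = 399 · 1 = 399
  d = 294: σ(294) · 𝟙(588/294) = 684 · 1 = 684
  d = 588: σ(588) · 𝟙(588/588) = 1596 · 1 = 1596
Summing: (σ * 𝟙)(588) = 1 + 3 + 4 + 7 + 12 + 8 + 28 + 24 + 32 + 56 + 96 + 57 + 224 + 171 + 228 + 399 + 684 + 1596 = 3630.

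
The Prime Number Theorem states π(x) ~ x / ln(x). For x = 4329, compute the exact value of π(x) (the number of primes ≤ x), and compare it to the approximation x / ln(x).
π(4329) = 591;  x/ln(x) ≈ 517.01;  relative error ≈ 12.52%.

Directly count primes up to 4329: π(4329) = 591. The PNT approximation gives 4329/ln(4329) ≈ 4329/8.37309 ≈ 517.01. Relative error (π(x) − x/ln(x)) / π(x) ≈ 12.52%; the approximation is known to undercount slightly (Li(x) is a better estimate).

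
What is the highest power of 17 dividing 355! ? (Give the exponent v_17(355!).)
v_17(355!) = 21

Legendre's formula: v_p(n!) = Σ_{k ≥ 1} ⌊n / p^k⌋. For p = 17, n = 355, the terms are:
  ⌊355/17^1⌋ = ⌊355/17⌋ = 20
  ⌊355/17^2⌋ = ⌊355/289⌋ = 1
(the next term ⌊355/17^3⌋ = 0, terminating the sum). Summing: v_17(355!) = 20 + 1 = 21.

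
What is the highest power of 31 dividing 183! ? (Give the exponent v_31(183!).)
v_31(183!) = 5

Legendre's formula: v_p(n!) = Σ_{k ≥ 1} ⌊n / p^k⌋. For p = 31, n = 183, the terms are:
  ⌊183/31^1⌋ = ⌊183/31⌋ = 5
(the next term ⌊183/31^2⌋ = 0, terminating the sum). Summing: v_31(183!) = 5 = 5.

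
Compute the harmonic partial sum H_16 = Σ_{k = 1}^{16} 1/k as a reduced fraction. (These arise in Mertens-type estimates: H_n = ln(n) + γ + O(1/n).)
H_16 = 2436559/720720

Direct summation: H_16 = 1 + 1/2 + ... + 1/16. The least common denominator is lcm(1, ..., 16) = 720720; over this denominator the numerator is 720720 + 360360 + 240240 + 180180 + 144144 + 120120 + 102960 + 90090 + 80080 + 72072 + 65520 + 60060 + 55440 + 51480 + 48048 + 45045 = 2436559, so H_16 = 2436559/720720 (already in lowest terms) ≈ 3.38073. (The PNT-adjacent estimate ln(16) + γ ≈ 3.34980 matches within O(1/n).)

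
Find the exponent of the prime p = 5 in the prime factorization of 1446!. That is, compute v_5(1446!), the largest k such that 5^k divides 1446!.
v_5(1446!) = 359

Legendre's formula: v_p(n!) = Σ_{k ≥ 1} ⌊n / p^k⌋. For p = 5, n = 1446, the terms are:
  ⌊1446/5^1⌋ = ⌊1446/5⌋ = 289
  ⌊1446/5^2⌋ = ⌊1446/25⌋ = 57
  ⌊1446/5^3⌋ = ⌊1446/125⌋ = 11
  ⌊1446/5^4⌋ = ⌊1446/625⌋ = 2
(the next term ⌊1446/5^5⌋ = 0, terminating the sum). Summing: v_5(1446!) = 289 + 57 + 11 + 2 = 359.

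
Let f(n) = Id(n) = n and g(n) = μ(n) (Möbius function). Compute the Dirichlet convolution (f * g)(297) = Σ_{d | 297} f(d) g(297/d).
(Id * μ)(297) = 180

Divisors of 297: [1, 3, 9, 11, 27, 33, 99, 297]. For each d | 297:
  d = 1: Id(1) · μ(297/1) = 1 · 0 = 0
  d = 3: Id(3) · μ(297/3) = 3 · 0 = 0
  d = 9: Id(9) · μ(297/9) = 9 · 1 = 9
  d = 11: Id(11) · μ(297/11) = 11 · 0 = 0
  d = 27: Id(27) · μ(297/27) = 27 · -1 = -27
  d = 33: Id(33) · μ(297/33) = 33 · 0 = 0
  d = 99: Id(99) · μ(297/99) = 99 · -1 = -99
  d = 297: Id(297) · μ(297/297) = 297 · 1 = 297
Summing: (Id * μ)(297) = 0 + 0 + 9 + 0 + -27 + 0 + -99 + 297 = 180.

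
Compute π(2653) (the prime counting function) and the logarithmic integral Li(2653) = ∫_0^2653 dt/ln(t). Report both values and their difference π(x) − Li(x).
π(2653) = 383;  Li(2653) ≈ 399.09;  π(x) − Li(x) ≈ -16.09.

Direct count of primes ≤ 2653 gives π(2653) = 383. Numerical evaluation of the logarithmic integral gives Li(2653) ≈ 399.09. The difference π(x) − Li(x) ≈ -16.09 is typically negative for small/moderate x (Li(x) overestimates), though Littlewood's theorem shows this sign changes infinitely often.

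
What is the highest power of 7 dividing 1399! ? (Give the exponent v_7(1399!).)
v_7(1399!) = 231

Legendre's formula: v_p(n!) = Σ_{k ≥ 1} ⌊n / p^k⌋. For p = 7, n = 1399, the terms are:
  ⌊1399/7^1⌋ = ⌊1399/7⌋ = 199
  ⌊1399/7^2⌋ = ⌊1399/49⌋ = 28
  ⌊1399/7^3⌋ = ⌊1399/343⌋ = 4
(the next term ⌊1399/7^4⌋ = 0, terminating the sum). Summing: v_7(1399!) = 199 + 28 + 4 = 231.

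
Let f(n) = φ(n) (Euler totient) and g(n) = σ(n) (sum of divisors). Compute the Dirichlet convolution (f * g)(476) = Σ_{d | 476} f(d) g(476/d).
(φ * σ)(476) = 5712

Divisors of 476: [1, 2, 4, 7, 14, 17, 28, 34, 68, 119, 238, 476]. For each d | 476:
  d = 1: φ(1) · σ(476/1) = 1 · 1008 = 1008
  d = 2: φ(2) · σ(476/2) = 1 · 432 = 432
  d = 4: φ(4) · σ(476/4) = 2 · 144 = 288
  d = 7: φ(7) · σ(476/7) = 6 · 126 = 756
  d = 14: φ(14) · σ(476/14) = 6 · 54 = 324
  d = 17: φ(17) · σ(476/17) = 16 · 56 = 896
  d = 28: φ(28) · σ(476/28) = 12 · 18 = 216
  d = 34: φ(34) · σ(476/34) = 16 · 24 = 384
  d = 68: φ(68) · σ(476/68) = 32 · 8 = 256
  d = 119: φ(119) · σ(476/119) = 96 · 7 = 672
  d = 238: φ(238) · σ(476/238) = 96 · 3 = 288
  d = 476: φ(476) · σ(476/476) = 192 · 1 = 192
Summing: (φ * σ)(476) = 1008 + 432 + 288 + 756 + 324 + 896 + 216 + 384 + 256 + 672 + 288 + 192 = 5712.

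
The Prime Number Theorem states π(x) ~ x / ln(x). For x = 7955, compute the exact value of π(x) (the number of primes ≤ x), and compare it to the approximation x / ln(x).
π(7955) = 1005;  x/ln(x) ≈ 885.70;  relative error ≈ 11.87%.

Directly count primes up to 7955: π(7955) = 1005. The PNT approximation gives 7955/ln(7955) ≈ 7955/8.98156 ≈ 885.70. Relative error (π(x) − x/ln(x)) / π(x) ≈ 11.87%; the approximation is known to undercount slightly (Li(x) is a better estimate).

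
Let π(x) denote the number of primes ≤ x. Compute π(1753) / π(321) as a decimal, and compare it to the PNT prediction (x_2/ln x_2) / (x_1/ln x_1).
π(1753)/π(321) = 273/66 ≈ 4.1364;  PNT prediction ≈ 4.2198.

π(321) = 66 and π(1753) = 273, so π(1753)/π(321) ≈ 4.1364. The PNT-predicted ratio is (1753/ln(1753)) / (321/ln(321)) ≈ 4.2198. The two agree to within a few percent, as expected.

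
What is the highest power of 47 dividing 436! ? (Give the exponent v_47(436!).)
v_47(436!) = 9

Legendre's formula: v_p(n!) = Σ_{k ≥ 1} ⌊n / p^k⌋. For p = 47, n = 436, the terms are:
  ⌊436/47^1⌋ = ⌊436/47⌋ = 9
(the next term ⌊436/47^2⌋ = 0, terminating the sum). Summing: v_47(436!) = 9 = 9.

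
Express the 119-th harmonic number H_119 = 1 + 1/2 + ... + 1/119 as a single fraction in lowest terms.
H_119 = 93164933029543732588289222815367988877515840444049/17379782769567790172972927968296006432665936992320

Direct summation: H_119 = 1 + 1/2 + ... + 1/119. The least common denominator is lcm(1, ..., 119) = 955888052326228459513511038256280353796626534577600; over this denominator the numerator is 955888052326228459513511038256280353796626534577600 + 477944026163114229756755519128140176898313267288800 + 318629350775409486504503679418760117932208844859200 + 238972013081557114878377759564070088449156633644400 + 191177610465245691902702207651256070759325306915520 + 159314675387704743252251839709380058966104422429600 + 136555436046604065644787291179468621970946647796800 + 119486006540778557439188879782035044224578316822200 + 106209783591803162168167893139586705977402948286400 + 95588805232622845951351103825628035379662653457760 + 86898913847838950864864639841480032163329684961600 + 79657337693852371626125919854690029483052211214800 + 73529850178940650731808541404329257984355887275200 + 68277718023302032822393645589734310985473323898400 + 63725870155081897300900735883752023586441768971840 + 59743003270389278719594439891017522112289158411100 + 56228708960366379971383002250369432576272149092800 + 53104891795901581084083946569793352988701474143200 + 50309897490854129448079528329277913357717186030400 + 47794402616311422975675551912814017689831326728880 + 45518478682201355214929097059822873990315549265600 + 43449456923919475432432319920740016081664842480800 + 41560350101140367804935262532881754512896805851200 + 39828668846926185813062959927345014741526105607400 + 38235522093049138380540441530251214151865061383104 + 36764925089470325365904270702164628992177943637600 + 35403261197267720722722631046528901992467649428800 + 34138859011651016411196822794867155492736661949200 + 32961656976766498603914173732975184613676777054400 + 31862935077540948650450367941876011793220884485920 + 30835098462136401919790678653428398509568597889600 + 29871501635194639359797219945508761056144579205550 + 28966304615946316954954879947160010721109894987200 + 28114354480183189985691501125184716288136074546400 + 27311087209320813128957458235893724394189329559360 + 26552445897950790542041973284896676494350737071600 + 25834812225033201608473271304223793345854771204800 + 25154948745427064724039764164638956678858593015200 + 24509950059646883577269513801443085994785295758400 + 23897201308155711487837775956407008844915663364440 + 23314342739664108768622220445275130580405525233600 + 22759239341100677607464548529911436995157774632800 + 22229954705261126965430489261773961716200617083200 + 21724728461959737716216159960370008040832421240400 + 21241956718360632433633578627917341195480589657280 + 20780175050570183902467631266440877256448402925600 + 20338043666515499138585341239495326676523968820800 + 19914334423463092906531479963672507370763052803700 + 19507919435229152234969613025638374567278092542400 + 19117761046524569190270220765125607075932530691552 + 18742902986788793323794334083456477525424049697600 + 18382462544735162682952135351082314496088971818800 + 18035623628796763387047378080307176486728802539200 + 17701630598633860361361315523264450996233824714400 + 17379782769567790172972927968296006432665936992320 + 17069429505825508205598411397433577746368330974600 + 16769965830284709816026509443092637785905728676800 + 16480828488383249301957086866487592306838388527200 + 16201492412308956940906966750106446674519093806400 + 15931467538770474325225183970938005896610442242960 + 15670295939774237041205098987807874652403713681600 + 15417549231068200959895339326714199254784298944800 + 15172826227400451738309699019940957996771849755200 + 14935750817597319679898609972754380528072289602775 + 14705970035788130146361708280865851596871177455040 + 14483152307973158477477439973580005360554947493600 + 14266985855615350141992702063526572444725769172800 + 14057177240091594992845750562592358144068037273200 + 13853450033713455934978420844293918170965601950400 + 13655543604660406564478729117946862197094664779680 + 13463212004594767035401563919102540194318683585600 + 13276222948975395271020986642448338247175368535800 + 13094356881181211774157685455565484298583925131200 + 12917406112516600804236635652111896672927385602400 + 12745174031016379460180147176750404717288353794368 + 12577474372713532362019882082319478339429296507600 + 12414130549691278694980662834497147451904240708800 + 12254975029823441788634756900721542997392647879200 + 12099848763623145057133051117168105744261095374400 + 11948600654077855743918887978203504422457831682220 + 11801087065755906907574210348842967330822549809600 + 11657171369832054384311110222637565290202762616800 + 11516723522002752524259169135617835587911163067200 + 11379619670550338803732274264955718497578887316400 + 11245741792073275994276600450073886515254429818560 + 11114977352630563482715244630886980858100308541600 + 10987218992255499534638057910991728204558925684800 + 10862364230979868858108079980185004020416210620200 + 10740315194676724264196753238834610716816028478400 + 10620978359180316216816789313958670597740294828640 + 10504264311277235818829791629189893997765126753600 + 10390087525285091951233815633220438628224201462800 + 10278366154045467306596892884476132836522865963200 + 10169021833257749569292670619747663338261984410400 + 10061979498170825889615905665855582671543437206080 + 9957167211731546453265739981836253685381526401850 + 9854516003363179994984649878930725296872438500800 + 9753959717614576117484806512819187283639046271200 + 9655434871982105651651626649053336907036631662400 + 9558880523262284595135110382562803537966265345776 + 9464238141843846133797138992636439146501252817600 + 9371451493394396661897167041728238762712024848800 + 9280466527439111257412728526760003434918704219200 + 9191231272367581341476067675541157248044485909400 + 9103695736440271042985819411964574798063109853120 + 9017811814398381693523689040153588243364401269600 + 8933533199310546350593561105198881811183425556800 + 8850815299316930180680657761632225498116912357200 + 8769615158956224399206523286754865631161711326400 + 8689891384783895086486463984148003216332968496160 + 8611604075011067202824423768074597781951590401600 + 8534714752912754102799205698716788873184165487300 + 8459186303771933270031071135011330564571916235200 + 8384982915142354908013254721546318892952864338400 + 8312070020228073560987052506576350902579361170240 + 8240414244191624650978543433243796153419194263600 + 8169983353215627859089837933814361998261765252800 + 8100746206154478470453483375053223337259546903200 + 8032672708623768567340428892909918939467449870400 = 5124071316624905292355907254845239388263371224422695, so H_119 = 5124071316624905292355907254845239388263371224422695/955888052326228459513511038256280353796626534577600; reducing by gcd(5124071316624905292355907254845239388263371224422695, 955888052326228459513511038256280353796626534577600) = 55 gives 93164933029543732588289222815367988877515840444049/17379782769567790172972927968296006432665936992320 ≈ 5.36053. (The PNT-adjacent estimate ln(119) + γ ≈ 5.35634 matches within O(1/n).)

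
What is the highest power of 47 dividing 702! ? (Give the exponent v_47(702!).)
v_47(702!) = 14

Legendre's formula: v_p(n!) = Σ_{k ≥ 1} ⌊n / p^k⌋. For p = 47, n = 702, the terms are:
  ⌊702/47^1⌋ = ⌊702/47⌋ = 14
(the next term ⌊702/47^2⌋ = 0, terminating the sum). Summing: v_47(702!) = 14 = 14.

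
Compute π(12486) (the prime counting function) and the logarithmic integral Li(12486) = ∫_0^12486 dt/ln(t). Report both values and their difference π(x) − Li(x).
π(12486) = 1489;  Li(12486) ≈ 1512.73;  π(x) − Li(x) ≈ -23.73.

Direct count of primes ≤ 12486 gives π(12486) = 1489. Numerical evaluation of the logarithmic integral gives Li(12486) ≈ 1512.73. The difference π(x) − Li(x) ≈ -23.73 is typically negative for small/moderate x (Li(x) overestimates), though Littlewood's theorem shows this sign changes infinitely often.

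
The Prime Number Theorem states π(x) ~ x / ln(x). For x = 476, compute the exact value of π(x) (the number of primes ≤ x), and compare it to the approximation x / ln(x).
π(476) = 91;  x/ln(x) ≈ 77.20;  relative error ≈ 15.16%.

Directly count primes up to 476: π(476) = 91. The PNT approximation gives 476/ln(476) ≈ 476/6.16542 ≈ 77.20. Relative error (π(x) − x/ln(x)) / π(x) ≈ 15.16%; the approximation is known to undercount slightly (Li(x) is a better estimate).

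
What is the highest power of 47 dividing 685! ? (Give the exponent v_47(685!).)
v_47(685!) = 14

Legendre's formula: v_p(n!) = Σ_{k ≥ 1} ⌊n / p^k⌋. For p = 47, n = 685, the terms are:
  ⌊685/47^1⌋ = ⌊685/47⌋ = 14
(the next term ⌊685/47^2⌋ = 0, terminating the sum). Summing: v_47(685!) = 14 = 14.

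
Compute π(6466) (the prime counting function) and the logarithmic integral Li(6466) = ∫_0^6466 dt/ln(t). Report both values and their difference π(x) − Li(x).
π(6466) = 838;  Li(6466) ≈ 853.75;  π(x) − Li(x) ≈ -15.75.

Direct count of primes ≤ 6466 gives π(6466) = 838. Numerical evaluation of the logarithmic integral gives Li(6466) ≈ 853.75. The difference π(x) − Li(x) ≈ -15.75 is typically negative for small/moderate x (Li(x) overestimates), though Littlewood's theorem shows this sign changes infinitely often.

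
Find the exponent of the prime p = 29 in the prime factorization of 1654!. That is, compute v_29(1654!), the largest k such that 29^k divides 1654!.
v_29(1654!) = 58

Legendre's formula: v_p(n!) = Σ_{k ≥ 1} ⌊n / p^k⌋. For p = 29, n = 1654, the terms are:
  ⌊1654/29^1⌋ = ⌊1654/29⌋ = 57
  ⌊1654/29^2⌋ = ⌊1654/841⌋ = 1
(the next term ⌊1654/29^3⌋ = 0, terminating the sum). Summing: v_29(1654!) = 57 + 1 = 58.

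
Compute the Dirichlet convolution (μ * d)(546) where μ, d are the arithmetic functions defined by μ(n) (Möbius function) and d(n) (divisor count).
(μ * d)(546) = 1

Divisors of 546: [1, 2, 3, 6, 7, 13, 14, 21, 26, 39, 42, 78, 91, 182, 273, 546]. For each d | 546:
  d = 1: μ(1) · d(546/1) = 1 · 16 = 16
  d = 2: μ(2) · d(546/2) = -1 · 8 = -8
  d = 3: μ(3) · d(546/3) = -1 · 8 = -8
  d = 6: μ(6) · d(546/6) = 1 · 4 = 4
  d = 7: μ(7) · d(546/7) = -1 · 8 = -8
  d = 13: μ(13) · d(546/13) = -1 · 8 = -8
  d = 14: μ(14) · d(546/14) = 1 · 4 = 4
  d = 21: μ(21) · d(546/21) = 1 · 4 = 4
  d = 26: μ(26) · d(546/26) = 1 · 4 = 4
  d = 39: μ(39) · d(546/39) = 1 · 4 = 4
  d = 42: μ(42) · d(546/42) = -1 · 2 = -2
  d = 78: μ(78) · d(546/78) = -1 · 2 = -2
  d = 91: μ(91) · d(546/91) = 1 · 4 = 4
  d = 182: μ(182) · d(546/182) = -1 · 2 = -2
  d = 273: μ(273) · d(546/273) = -1 · 2 = -2
  d = 546: μ(546) · d(546/546) = 1 · 1 = 1
Summing: (μ * d)(546) = 16 + -8 + -8 + 4 + -8 + -8 + 4 + 4 + 4 + 4 + -2 + -2 + 4 + -2 + -2 + 1 = 1.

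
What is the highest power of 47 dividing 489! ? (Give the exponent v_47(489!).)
v_47(489!) = 10

Legendre's formula: v_p(n!) = Σ_{k ≥ 1} ⌊n / p^k⌋. For p = 47, n = 489, the terms are:
  ⌊489/47^1⌋ = ⌊489/47⌋ = 10
(the next term ⌊489/47^2⌋ = 0, terminating the sum). Summing: v_47(489!) = 10 = 10.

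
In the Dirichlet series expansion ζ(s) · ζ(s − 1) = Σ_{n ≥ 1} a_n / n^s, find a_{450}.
σ(450) = 1209

In the product (Σ m^0/m^s)(Σ k / k^s) = Σ (Σ_{d | n} d) / n^s, the coefficient of 1/n^s is σ(n) = Σ_{d | n} d. For n = 450, divisors are [1, 2, 3, 5, 6, 9, 10, 15, 18, 25, 30, 45, 50, 75, 90, 150, 225, 450]; summing: σ(450) = 1209.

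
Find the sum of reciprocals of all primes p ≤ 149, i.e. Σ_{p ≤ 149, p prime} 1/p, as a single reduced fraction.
Σ 1/p = 2815015614437565820654021455954100101477639621972021569177/1492182350939279320058875736615841068547583863326864530410

π(149) = 35, so the primes ≤ 149 are [2, 3, 5, 7, 11, 13, 17, 19, 23, 29, 31, 37, 41, 43, 47, 53, 59, 61, 67, 71, 73, 79, 83, 89, 97, 101, 103, 107, 109, 113, 127, 131, 137, 139, 149]. Summing 1/p over these primes: 2815015614437565820654021455954100101477639621972021569177/1492182350939279320058875736615841068547583863326864530410 ≈ 1.8865. Mertens estimate ln ln(149) + 0.2615 ≈ 1.8717.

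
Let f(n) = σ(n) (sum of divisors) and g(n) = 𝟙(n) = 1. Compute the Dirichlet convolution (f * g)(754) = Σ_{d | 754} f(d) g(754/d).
(σ * 𝟙)(754) = 1860

Divisors of 754: [1, 2, 13, 26, 29, 58, 377, 754]. For each d | 754:
  d = 1: σ(1) · 𝟙(754/1) = 1 · 1 = 1
  d = 2: σ(2) · 𝟙(754/2) = 3 · 1 = 3
  d = 13: σ(13) · 𝟙(754/13) = 14 · 1 = 14
  d = 26: σ(26) · 𝟙(754/26) = 42 · 1 = 42
  d = 29: σ(29) · 𝟙(754/29) = 30 · 1 = 30
  d = 58: σ(58) · 𝟙(754/58) = 90 · 1 = 90
  d = 377: σ(377) · 𝟙(754/377) = 420 · 1 = 420
  d = 754: σ(754) · 𝟙(754/754) = 1260 · 1 = 1260
Summing: (σ * 𝟙)(754) = 1 + 3 + 14 + 42 + 30 + 90 + 420 + 1260 = 1860.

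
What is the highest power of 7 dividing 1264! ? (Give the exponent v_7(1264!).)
v_7(1264!) = 208

Legendre's formula: v_p(n!) = Σ_{k ≥ 1} ⌊n / p^k⌋. For p = 7, n = 1264, the terms are:
  ⌊1264/7^1⌋ = ⌊1264/7⌋ = 180
  ⌊1264/7^2⌋ = ⌊1264/49⌋ = 25
  ⌊1264/7^3⌋ = ⌊1264/343⌋ = 3
(the next term ⌊1264/7^4⌋ = 0, terminating the sum). Summing: v_7(1264!) = 180 + 25 + 3 = 208.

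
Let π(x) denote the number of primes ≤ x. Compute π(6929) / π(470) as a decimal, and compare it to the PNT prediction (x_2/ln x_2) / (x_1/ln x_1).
π(6929)/π(470) = 890/91 ≈ 9.7802;  PNT prediction ≈ 10.2569.

π(470) = 91 and π(6929) = 890, so π(6929)/π(470) ≈ 9.7802. The PNT-predicted ratio is (6929/ln(6929)) / (470/ln(470)) ≈ 10.2569. The two agree to within a few percent, as expected.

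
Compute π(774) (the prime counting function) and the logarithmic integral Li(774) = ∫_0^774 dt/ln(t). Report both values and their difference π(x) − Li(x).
π(774) = 137;  Li(774) ≈ 144.30;  π(x) − Li(x) ≈ -7.30.

Direct count of primes ≤ 774 gives π(774) = 137. Numerical evaluation of the logarithmic integral gives Li(774) ≈ 144.30. The difference π(x) − Li(x) ≈ -7.30 is typically negative for small/moderate x (Li(x) overestimates), though Littlewood's theorem shows this sign changes infinitely often.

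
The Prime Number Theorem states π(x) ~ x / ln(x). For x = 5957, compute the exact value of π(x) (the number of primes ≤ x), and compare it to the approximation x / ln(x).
π(5957) = 781;  x/ln(x) ≈ 685.32;  relative error ≈ 12.25%.

Directly count primes up to 5957: π(5957) = 781. The PNT approximation gives 5957/ln(5957) ≈ 5957/8.69232 ≈ 685.32. Relative error (π(x) − x/ln(x)) / π(x) ≈ 12.25%; the approximation is known to undercount slightly (Li(x) is a better estimate).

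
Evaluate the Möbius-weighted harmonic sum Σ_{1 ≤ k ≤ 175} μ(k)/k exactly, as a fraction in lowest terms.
Σ μ(k)/k = -291895861671370214401988773976597804369856804354890517841750669749/27764983964554203230141949225149376041830084932479143674493613998285

Values of μ(k) for 1 ≤ k ≤ 175: μ(1) = 1, μ(2) = -1, μ(3) = -1, μ(5) = -1, μ(6) = 1, μ(7) = -1, μ(10) = 1, μ(11) = -1, μ(13) = -1, μ(14) = 1, μ(15) = 1, μ(17) = -1, μ(19) = -1, μ(21) = 1, μ(22) = 1, μ(23) = -1, μ(26) = 1, μ(29) = -1, μ(30) = -1, μ(31) = -1, μ(33) = 1, μ(34) = 1, μ(35) = 1, μ(37) = -1, μ(38) = 1, μ(39) = 1, μ(41) = -1, μ(42) = -1, μ(43) = -1, μ(46) = 1, μ(47) = -1, μ(51) = 1, μ(53) = -1, μ(55) = 1, μ(57) = 1, μ(58) = 1, μ(59) = -1, μ(61) = -1, μ(62) = 1, μ(65) = 1, μ(66) = -1, μ(67) = -1, μ(69) = 1, μ(70) = -1, μ(71) = -1, μ(73) = -1, μ(74) = 1, μ(77) = 1, μ(78) = -1, μ(79) = -1, μ(82) = 1, μ(83) = -1, μ(85) = 1, μ(86) = 1, μ(87) = 1, μ(89) = -1, μ(91) = 1, μ(93) = 1, μ(94) = 1, μ(95) = 1, μ(97) = -1, μ(101) = -1, μ(102) = -1, μ(103) = -1, μ(105) = -1, μ(106) = 1, μ(107) = -1, μ(109) = -1, μ(110) = -1, μ(111) = 1, μ(113) = -1, μ(114) = -1, μ(115) = 1, μ(118) = 1, μ(119) = 1, μ(122) = 1, μ(123) = 1, μ(127) = -1, μ(129) = 1, μ(130) = -1, μ(131) = -1, μ(133) = 1, μ(134) = 1, μ(137) = -1, μ(138) = -1, μ(139) = -1, μ(141) = 1, μ(142) = 1, μ(143) = 1, μ(145) = 1, μ(146) = 1, μ(149) = -1, μ(151) = -1, μ(154) = -1, μ(155) = 1, μ(157) = -1, μ(158) = 1, μ(159) = 1, μ(161) = 1, μ(163) = -1, μ(165) = -1, μ(166) = 1, μ(167) = -1, μ(170) = -1, μ(173) = -1, μ(174) = -1, with μ = 0 on non-squarefree integers. Summing μ(k)/k for k where μ(k) ≠ 0 gives -291895861671370214401988773976597804369856804354890517841750669749/27764983964554203230141949225149376041830084932479143674493613998285 ≈ -0.0105. (PNT ⟺ this sum → 0 as n → ∞.)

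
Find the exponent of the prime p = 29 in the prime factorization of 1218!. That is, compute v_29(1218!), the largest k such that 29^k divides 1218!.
v_29(1218!) = 43

Legendre's formula: v_p(n!) = Σ_{k ≥ 1} ⌊n / p^k⌋. For p = 29, n = 1218, the terms are:
  ⌊1218/29^1⌋ = ⌊1218/29⌋ = 42
  ⌊1218/29^2⌋ = ⌊1218/841⌋ = 1
(the next term ⌊1218/29^3⌋ = 0, terminating the sum). Summing: v_29(1218!) = 42 + 1 = 43.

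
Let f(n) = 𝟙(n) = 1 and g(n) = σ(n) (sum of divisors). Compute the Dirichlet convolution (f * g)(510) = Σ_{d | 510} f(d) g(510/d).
(𝟙 * σ)(510) = 2660

Divisors of 510: [1, 2, 3, 5, 6, 10, 15, 17, 30, 34, 51, 85, 102, 170, 255, 510]. For each d | 510:
  d = 1: 𝟙(1) · σ(510/1) = 1 · 1296 = 1296
  d = 2: 𝟙(2) · σ(510/2) = 1 · 432 = 432
  d = 3: 𝟙(3) · σ(510/3) = 1 · 324 = 324
  d = 5: 𝟙(5) · σ(510/5) = 1 · 216 = 216
  d = 6: 𝟙(6) · σ(510/6) = 1 · 108 = 108
  d = 10: 𝟙(10) · σ(510/10) = 1 · 72 = 72
  d = 15: 𝟙(15) · σ(510/15) = 1 · 54 = 54
  d = 17: 𝟙(17) · σ(510/17) = 1 · 72 = 72
  d = 30: 𝟙(30) · σ(510/30) = 1 · 18 = 18
  d = 34: 𝟙(34) · σ(510/34) = 1 · 24 = 24
  d = 51: 𝟙(51) · σ(510/51) = 1 · 18 = 18
  d = 85: 𝟙(85) · σ(510/85) = 1 · 12 = 12
  d = 102: 𝟙(102) · σ(510/102) = 1 · 6 = 6
  d = 170: 𝟙(170) · σ(510/170) = 1 · 4 = 4
  d = 255: 𝟙(255) · σ(510/255) = 1 · 3 = 3
  d = 510: 𝟙(510) · σ(510/510) = 1 · 1 = 1
Summing: (𝟙 * σ)(510) = 1296 + 432 + 324 + 216 + 108 + 72 + 54 + 72 + 18 + 24 + 18 + 12 + 6 + 4 + 3 + 1 = 2660.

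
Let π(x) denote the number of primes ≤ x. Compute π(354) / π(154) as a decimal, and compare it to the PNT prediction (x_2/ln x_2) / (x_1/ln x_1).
π(354)/π(154) = 71/36 ≈ 1.9722;  PNT prediction ≈ 1.9727.

π(154) = 36 and π(354) = 71, so π(354)/π(154) ≈ 1.9722. The PNT-predicted ratio is (354/ln(354)) / (154/ln(154)) ≈ 1.9727. The two agree to within a few percent, as expected.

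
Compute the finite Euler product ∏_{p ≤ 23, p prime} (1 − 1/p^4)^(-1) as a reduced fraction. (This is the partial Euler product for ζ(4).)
∏ = 179711034607426083154393/166042662475294310400000

The primes p ≤ 23 are [2, 3, 5, 7, 11, 13, 17, 19, 23]. For each prime, (1 − 1/p^4)^(-1) = p^4 / (p^4 − 1). The product is (1 − 1/2^4)^(-1), (1 − 1/3^4)^(-1), (1 − 1/5^4)^(-1), (1 − 1/7^4)^(-1), (1 − 1/11^4)^(-1), (1 − 1/13^4)^(-1), (1 − 1/17^4)^(-1), (1 − 1/19^4)^(-1), (1 − 1/23^4)^(-1) = ∏ p^4 / (p^4 − 1) = 179711034607426083154393/166042662475294310400000.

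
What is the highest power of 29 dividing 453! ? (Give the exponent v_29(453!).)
v_29(453!) = 15

Legendre's formula: v_p(n!) = Σ_{k ≥ 1} ⌊n / p^k⌋. For p = 29, n = 453, the terms are:
  ⌊453/29^1⌋ = ⌊453/29⌋ = 15
(the next term ⌊453/29^2⌋ = 0, terminating the sum). Summing: v_29(453!) = 15 = 15.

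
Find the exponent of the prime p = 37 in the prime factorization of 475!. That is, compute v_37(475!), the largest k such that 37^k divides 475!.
v_37(475!) = 12

Legendre's formula: v_p(n!) = Σ_{k ≥ 1} ⌊n / p^k⌋. For p = 37, n = 475, the terms are:
  ⌊475/37^1⌋ = ⌊475/37⌋ = 12
(the next term ⌊475/37^2⌋ = 0, terminating the sum). Summing: v_37(475!) = 12 = 12.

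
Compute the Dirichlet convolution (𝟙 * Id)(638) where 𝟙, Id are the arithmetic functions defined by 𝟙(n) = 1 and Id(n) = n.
(𝟙 * Id)(638) = 1080

Divisors of 638: [1, 2, 11, 22, 29, 58, 319, 638]. For each d | 638:
  d = 1: 𝟙(1) · Id(638/1) = 1 · 638 = 638
  d = 2: 𝟙(2) · Id(638/2) = 1 · 319 = 319
  d = 11: 𝟙(11) · Id(638/11) = 1 · 58 = 58
  d = 22: 𝟙(22) · Id(638/22) = 1 · 29 = 29
  d = 29: 𝟙(29) · Id(638/29) = 1 · 22 = 22
  d = 58: 𝟙(58) · Id(638/58) = 1 · 11 = 11
  d = 319: 𝟙(319) · Id(638/319) = 1 · 2 = 2
  d = 638: 𝟙(638) · Id(638/638) = 1 · 1 = 1
Summing: (𝟙 * Id)(638) = 638 + 319 + 58 + 29 + 22 + 11 + 2 + 1 = 1080.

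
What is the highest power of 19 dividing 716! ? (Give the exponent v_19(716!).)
v_19(716!) = 38

Legendre's formula: v_p(n!) = Σ_{k ≥ 1} ⌊n / p^k⌋. For p = 19, n = 716, the terms are:
  ⌊716/19^1⌋ = ⌊716/19⌋ = 37
  ⌊716/19^2⌋ = ⌊716/361⌋ = 1
(the next term ⌊716/19^3⌋ = 0, terminating the sum). Summing: v_19(716!) = 37 + 1 = 38.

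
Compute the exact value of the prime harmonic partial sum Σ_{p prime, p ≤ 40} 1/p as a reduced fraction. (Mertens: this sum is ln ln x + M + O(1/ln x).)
Σ 1/p = 11819186711467/7420738134810

π(40) = 12, so the primes ≤ 40 are [2, 3, 5, 7, 11, 13, 17, 19, 23, 29, 31, 37]. Summing 1/p over these primes: 11819186711467/7420738134810 ≈ 1.5927. Mertens estimate ln ln(40) + 0.2615 ≈ 1.5668.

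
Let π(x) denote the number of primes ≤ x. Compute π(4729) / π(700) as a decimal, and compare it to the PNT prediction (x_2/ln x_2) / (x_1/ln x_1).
π(4729)/π(700) = 638/125 ≈ 5.1040;  PNT prediction ≈ 5.2304.

π(700) = 125 and π(4729) = 638, so π(4729)/π(700) ≈ 5.1040. The PNT-predicted ratio is (4729/ln(4729)) / (700/ln(700)) ≈ 5.2304. The two agree to within a few percent, as expected.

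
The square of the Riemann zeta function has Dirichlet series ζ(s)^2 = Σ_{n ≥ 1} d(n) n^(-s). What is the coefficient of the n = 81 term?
d(81) = 5

ζ(s)^2 = (Σ 1/m^s)(Σ 1/k^s). The coefficient of 1/n^s in the product is the number of ordered pairs (m, k) with mk = n, which equals d(n). For n = 81, divisors are [1, 3, 9, 27, 81], so d(81) = 5.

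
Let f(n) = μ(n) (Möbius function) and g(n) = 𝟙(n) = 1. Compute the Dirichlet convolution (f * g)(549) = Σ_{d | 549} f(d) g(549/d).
(μ * 𝟙)(549) = 0

Divisors of 549: [1, 3, 9, 61, 183, 549]. For each d | 549:
  d = 1: μ(1) · 𝟙(549/1) = 1 · 1 = 1
  d = 3: μ(3) · 𝟙(549/3) = -1 · 1 = -1
  d = 9: μ(9) · 𝟙(549/9) = 0 · 1 = 0
  d = 61: μ(61) · 𝟙(549/61) = -1 · 1 = -1
  d = 183: μ(183) · 𝟙(549/183) = 1 · 1 = 1
  d = 549: μ(549) · 𝟙(549/549) = 0 · 1 = 0
Summing: (μ * 𝟙)(549) = 1 + -1 + 0 + -1 + 1 + 0 = 0.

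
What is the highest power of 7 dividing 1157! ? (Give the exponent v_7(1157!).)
v_7(1157!) = 191

Legendre's formula: v_p(n!) = Σ_{k ≥ 1} ⌊n / p^k⌋. For p = 7, n = 1157, the terms are:
  ⌊1157/7^1⌋ = ⌊1157/7⌋ = 165
  ⌊1157/7^2⌋ = ⌊1157/49⌋ = 23
  ⌊1157/7^3⌋ = ⌊1157/343⌋ = 3
(the next term ⌊1157/7^4⌋ = 0, terminating the sum). Summing: v_7(1157!) = 165 + 23 + 3 = 191.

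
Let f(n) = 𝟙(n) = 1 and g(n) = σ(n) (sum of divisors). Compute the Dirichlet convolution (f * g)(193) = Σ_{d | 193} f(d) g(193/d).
(𝟙 * σ)(193) = 195

Divisors of 193: [1, 193]. For each d | 193:
  d = 1: 𝟙(1) · σ(193/1) = 1 · 194 = 194
  d = 193: 𝟙(193) · σ(193/193) = 1 · 1 = 1
Summing: (𝟙 * σ)(193) = 194 + 1 = 195.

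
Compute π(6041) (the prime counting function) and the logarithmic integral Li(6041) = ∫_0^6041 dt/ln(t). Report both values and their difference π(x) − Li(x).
π(6041) = 787;  Li(6041) ≈ 805.13;  π(x) − Li(x) ≈ -18.13.

Direct count of primes ≤ 6041 gives π(6041) = 787. Numerical evaluation of the logarithmic integral gives Li(6041) ≈ 805.13. The difference π(x) − Li(x) ≈ -18.13 is typically negative for small/moderate x (Li(x) overestimates), though Littlewood's theorem shows this sign changes infinitely often.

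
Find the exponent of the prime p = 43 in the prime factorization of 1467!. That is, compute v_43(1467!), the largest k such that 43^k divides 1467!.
v_43(1467!) = 34

Legendre's formula: v_p(n!) = Σ_{k ≥ 1} ⌊n / p^k⌋. For p = 43, n = 1467, the terms are:
  ⌊1467/43^1⌋ = ⌊1467/43⌋ = 34
(the next term ⌊1467/43^2⌋ = 0, terminating the sum). Summing: v_43(1467!) = 34 = 34.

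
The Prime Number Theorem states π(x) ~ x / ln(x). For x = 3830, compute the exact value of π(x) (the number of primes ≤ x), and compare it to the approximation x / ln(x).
π(3830) = 531;  x/ln(x) ≈ 464.21;  relative error ≈ 12.58%.

Directly count primes up to 3830: π(3830) = 531. The PNT approximation gives 3830/ln(3830) ≈ 3830/8.25062 ≈ 464.21. Relative error (π(x) − x/ln(x)) / π(x) ≈ 12.58%; the approximation is known to undercount slightly (Li(x) is a better estimate).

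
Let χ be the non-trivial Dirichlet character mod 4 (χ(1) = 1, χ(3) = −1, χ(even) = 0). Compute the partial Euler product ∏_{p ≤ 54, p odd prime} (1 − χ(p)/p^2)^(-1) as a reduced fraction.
∏ = 6080498115610191266973991/6635764829241999360000000

The odd primes p ≤ 54 are [3, 5, 7, 11, 13, 17, 19, 23, 29, 31, 37, 41, 43, 47, 53]. For each, χ(p) = 1 if p ≡ 1 mod 4, χ(p) = −1 if p ≡ 3 mod 4. Taking (1 − χ(p)/p^2)^(-1) = p^2/(p^2 − χ(p)): (1 − (-1)/3^2)^(-1) · (1 − (1)/5^2)^(-1) · (1 − (-1)/7^2)^(-1) · (1 − (-1)/11^2)^(-1) · (1 − (1)/13^2)^(-1) · (1 − (1)/17^2)^(-1) · (1 − (-1)/19^2)^(-1) · (1 − (-1)/23^2)^(-1) · (1 − (1)/29^2)^(-1) · (1 − (-1)/31^2)^(-1) · (1 − (1)/37^2)^(-1) · (1 − (1)/41^2)^(-1) · (1 − (-1)/43^2)^(-1) · (1 − (-1)/47^2)^(-1) · (1 − (1)/53^2)^(-1) = 6080498115610191266973991/6635764829241999360000000.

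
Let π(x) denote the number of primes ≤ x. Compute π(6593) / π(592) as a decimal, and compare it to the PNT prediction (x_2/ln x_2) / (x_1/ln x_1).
π(6593)/π(592) = 852/107 ≈ 7.9626;  PNT prediction ≈ 8.0844.

π(592) = 107 and π(6593) = 852, so π(6593)/π(592) ≈ 7.9626. The PNT-predicted ratio is (6593/ln(6593)) / (592/ln(592)) ≈ 8.0844. The two agree to within a few percent, as expected.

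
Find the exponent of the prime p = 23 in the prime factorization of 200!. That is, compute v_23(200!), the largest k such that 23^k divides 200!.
v_23(200!) = 8

Legendre's formula: v_p(n!) = Σ_{k ≥ 1} ⌊n / p^k⌋. For p = 23, n = 200, the terms are:
  ⌊200/23^1⌋ = ⌊200/23⌋ = 8
(the next term ⌊200/23^2⌋ = 0, terminating the sum). Summing: v_23(200!) = 8 = 8.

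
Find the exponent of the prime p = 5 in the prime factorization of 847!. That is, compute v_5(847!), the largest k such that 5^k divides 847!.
v_5(847!) = 209

Legendre's formula: v_p(n!) = Σ_{k ≥ 1} ⌊n / p^k⌋. For p = 5, n = 847, the terms are:
  ⌊847/5^1⌋ = ⌊847/5⌋ = 169
  ⌊847/5^2⌋ = ⌊847/25⌋ = 33
  ⌊847/5^3⌋ = ⌊847/125⌋ = 6
  ⌊847/5^4⌋ = ⌊847/625⌋ = 1
(the next term ⌊847/5^5⌋ = 0, terminating the sum). Summing: v_5(847!) = 169 + 33 + 6 + 1 = 209.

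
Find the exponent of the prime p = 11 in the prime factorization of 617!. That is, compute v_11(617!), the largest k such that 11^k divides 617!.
v_11(617!) = 61

Legendre's formula: v_p(n!) = Σ_{k ≥ 1} ⌊n / p^k⌋. For p = 11, n = 617, the terms are:
  ⌊617/11^1⌋ = ⌊617/11⌋ = 56
  ⌊617/11^2⌋ = ⌊617/121⌋ = 5
(the next term ⌊617/11^3⌋ = 0, terminating the sum). Summing: v_11(617!) = 56 + 5 = 61.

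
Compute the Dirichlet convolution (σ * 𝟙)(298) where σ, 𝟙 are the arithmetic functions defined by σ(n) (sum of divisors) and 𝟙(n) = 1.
(σ * 𝟙)(298) = 604

Divisors of 298: [1, 2, 149, 298]. For each d | 298:
  d = 1: σ(1) · 𝟙(298/1) = 1 · 1 = 1
  d = 2: σ(2) · 𝟙(298/2) = 3 · 1 = 3
  d = 149: σ(149) · 𝟙(298/149) = 150 · 1 = 150
  d = 298: σ(298) · 𝟙(298/298) = 450 · 1 = 450
Summing: (σ * 𝟙)(298) = 1 + 3 + 150 + 450 = 604.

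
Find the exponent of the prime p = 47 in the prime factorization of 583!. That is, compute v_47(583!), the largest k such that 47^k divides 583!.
v_47(583!) = 12

Legendre's formula: v_p(n!) = Σ_{k ≥ 1} ⌊n / p^k⌋. For p = 47, n = 583, the terms are:
  ⌊583/47^1⌋ = ⌊583/47⌋ = 12
(the next term ⌊583/47^2⌋ = 0, terminating the sum). Summing: v_47(583!) = 12 = 12.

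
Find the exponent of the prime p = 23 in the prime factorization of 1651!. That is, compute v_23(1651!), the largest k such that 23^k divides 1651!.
v_23(1651!) = 74

Legendre's formula: v_p(n!) = Σ_{k ≥ 1} ⌊n / p^k⌋. For p = 23, n = 1651, the terms are:
  ⌊1651/23^1⌋ = ⌊1651/23⌋ = 71
  ⌊1651/23^2⌋ = ⌊1651/529⌋ = 3
(the next term ⌊1651/23^3⌋ = 0, terminating the sum). Summing: v_23(1651!) = 71 + 3 = 74.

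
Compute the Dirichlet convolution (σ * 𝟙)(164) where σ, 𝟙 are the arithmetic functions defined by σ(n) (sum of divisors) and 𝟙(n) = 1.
(σ * 𝟙)(164) = 473

Divisors of 164: [1, 2, 4, 41, 82, 164]. For each d | 164:
  d = 1: σ(1) · 𝟙(164/1) = 1 · 1 = 1
  d = 2: σ(2) · 𝟙(164/2) = 3 · 1 = 3
  d = 4: σ(4) · 𝟙(164/4) = 7 · 1 = 7
  d = 41: σ(41) · 𝟙(164/41) = 42 · 1 = 42
  d = 82: σ(82) · 𝟙(164/82) = 126 · 1 = 126
  d = 164: σ(164) · 𝟙(164/164) = 294 · 1 = 294
Summing: (σ * 𝟙)(164) = 1 + 3 + 7 + 42 + 126 + 294 = 473.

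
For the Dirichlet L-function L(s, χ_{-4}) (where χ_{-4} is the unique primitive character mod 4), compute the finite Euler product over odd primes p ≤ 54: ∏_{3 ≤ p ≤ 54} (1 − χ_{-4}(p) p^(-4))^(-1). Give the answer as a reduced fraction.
∏ = 257364431333305770108011762895409938991497014556861335561/260241495905762991772533773778373936417391479107040051200

The odd primes p ≤ 54 are [3, 5, 7, 11, 13, 17, 19, 23, 29, 31, 37, 41, 43, 47, 53]. For each, χ(p) = 1 if p ≡ 1 mod 4, χ(p) = −1 if p ≡ 3 mod 4. Taking (1 − χ(p)/p^4)^(-1) = p^4/(p^4 − χ(p)): (1 − (-1)/3^4)^(-1) · (1 − (1)/5^4)^(-1) · (1 − (-1)/7^4)^(-1) · (1 − (-1)/11^4)^(-1) · (1 − (1)/13^4)^(-1) · (1 − (1)/17^4)^(-1) · (1 − (-1)/19^4)^(-1) · (1 − (-1)/23^4)^(-1) · (1 − (1)/29^4)^(-1) · (1 − (-1)/31^4)^(-1) · (1 − (1)/37^4)^(-1) · (1 − (1)/41^4)^(-1) · (1 − (-1)/43^4)^(-1) · (1 − (-1)/47^4)^(-1) · (1 − (1)/53^4)^(-1) = 257364431333305770108011762895409938991497014556861335561/260241495905762991772533773778373936417391479107040051200.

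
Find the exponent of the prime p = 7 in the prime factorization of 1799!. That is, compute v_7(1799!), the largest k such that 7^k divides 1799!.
v_7(1799!) = 298

Legendre's formula: v_p(n!) = Σ_{k ≥ 1} ⌊n / p^k⌋. For p = 7, n = 1799, the terms are:
  ⌊1799/7^1⌋ = ⌊1799/7⌋ = 257
  ⌊1799/7^2⌋ = ⌊1799/49⌋ = 36
  ⌊1799/7^3⌋ = ⌊1799/343⌋ = 5
(the next term ⌊1799/7^4⌋ = 0, terminating the sum). Summing: v_7(1799!) = 257 + 36 + 5 = 298.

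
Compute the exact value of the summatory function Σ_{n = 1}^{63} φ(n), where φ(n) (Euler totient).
Σ_{n ≤ 63} φ(n) = 1228

Compute φ(n) for each 1 ≤ n ≤ 63: φ(1) = 1, φ(2) = 1, φ(3) = 2, φ(4) = 2, φ(5) = 4, φ(6) = 2, φ(7) = 6, φ(8) = 4, φ(9) = 6, φ(10) = 4, φ(11) = 10, φ(12) = 4, φ(13) = 12, φ(14) = 6, φ(15) = 8, φ(16) = 8, φ(17) = 16, φ(18) = 6, φ(19) = 18, φ(20) = 8, φ(21) = 12, φ(22) = 10, φ(23) = 22, φ(24) = 8, φ(25) = 20, φ(26) = 12, φ(27) = 18, φ(28) = 12, φ(29) = 28, φ(30) = 8, φ(31) = 30, φ(32) = 16, φ(33) = 20, φ(34) = 16, φ(35) = 24, φ(36) = 12, φ(37) = 36, φ(38) = 18, φ(39) = 24, φ(40) = 16, φ(41) = 40, φ(42) = 12, φ(43) = 42, φ(44) = 20, φ(45) = 24, φ(46) = 22, φ(47) = 46, φ(48) = 16, φ(49) = 42, φ(50) = 20, φ(51) = 32, φ(52) = 24, φ(53) = 52, φ(54) = 18, φ(55) = 40, φ(56) = 24, φ(57) = 36, φ(58) = 28, φ(59) = 58, φ(60) = 16, φ(61) = 60, φ(62) = 30, φ(63) = 36. Summing all 63 values: 1228. (Average order: Σ_{n ≤ x} φ(n) ~ (3/π²) x². For x = 63, (3/π²)·63² ≈ 1206.43.)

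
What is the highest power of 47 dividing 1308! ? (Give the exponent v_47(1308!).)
v_47(1308!) = 27

Legendre's formula: v_p(n!) = Σ_{k ≥ 1} ⌊n / p^k⌋. For p = 47, n = 1308, the terms are:
  ⌊1308/47^1⌋ = ⌊1308/47⌋ = 27
(the next term ⌊1308/47^2⌋ = 0, terminating the sum). Summing: v_47(1308!) = 27 = 27.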